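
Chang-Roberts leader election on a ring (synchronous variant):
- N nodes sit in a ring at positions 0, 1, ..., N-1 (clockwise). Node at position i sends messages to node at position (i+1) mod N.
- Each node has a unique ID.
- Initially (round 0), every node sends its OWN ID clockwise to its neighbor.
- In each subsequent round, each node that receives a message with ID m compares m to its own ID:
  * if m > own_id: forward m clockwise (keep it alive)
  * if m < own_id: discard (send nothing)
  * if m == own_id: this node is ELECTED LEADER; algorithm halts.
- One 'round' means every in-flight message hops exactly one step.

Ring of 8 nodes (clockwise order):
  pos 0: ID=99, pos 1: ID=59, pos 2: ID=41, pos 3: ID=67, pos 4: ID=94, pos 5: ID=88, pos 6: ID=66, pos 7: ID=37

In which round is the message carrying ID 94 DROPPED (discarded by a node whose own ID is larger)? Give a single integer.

Round 1: pos1(id59) recv 99: fwd; pos2(id41) recv 59: fwd; pos3(id67) recv 41: drop; pos4(id94) recv 67: drop; pos5(id88) recv 94: fwd; pos6(id66) recv 88: fwd; pos7(id37) recv 66: fwd; pos0(id99) recv 37: drop
Round 2: pos2(id41) recv 99: fwd; pos3(id67) recv 59: drop; pos6(id66) recv 94: fwd; pos7(id37) recv 88: fwd; pos0(id99) recv 66: drop
Round 3: pos3(id67) recv 99: fwd; pos7(id37) recv 94: fwd; pos0(id99) recv 88: drop
Round 4: pos4(id94) recv 99: fwd; pos0(id99) recv 94: drop
Round 5: pos5(id88) recv 99: fwd
Round 6: pos6(id66) recv 99: fwd
Round 7: pos7(id37) recv 99: fwd
Round 8: pos0(id99) recv 99: ELECTED
Message ID 94 originates at pos 4; dropped at pos 0 in round 4

Answer: 4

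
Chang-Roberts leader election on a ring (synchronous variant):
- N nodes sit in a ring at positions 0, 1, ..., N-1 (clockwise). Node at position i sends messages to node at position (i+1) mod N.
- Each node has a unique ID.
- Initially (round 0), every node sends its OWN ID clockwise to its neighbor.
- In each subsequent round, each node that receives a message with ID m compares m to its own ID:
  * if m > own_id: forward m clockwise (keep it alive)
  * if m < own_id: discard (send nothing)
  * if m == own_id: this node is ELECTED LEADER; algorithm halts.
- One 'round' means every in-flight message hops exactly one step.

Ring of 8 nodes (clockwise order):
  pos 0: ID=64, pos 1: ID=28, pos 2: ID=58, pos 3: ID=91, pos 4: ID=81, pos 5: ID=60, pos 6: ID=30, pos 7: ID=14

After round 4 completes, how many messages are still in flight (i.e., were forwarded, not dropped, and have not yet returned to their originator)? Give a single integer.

Answer: 2

Derivation:
Round 1: pos1(id28) recv 64: fwd; pos2(id58) recv 28: drop; pos3(id91) recv 58: drop; pos4(id81) recv 91: fwd; pos5(id60) recv 81: fwd; pos6(id30) recv 60: fwd; pos7(id14) recv 30: fwd; pos0(id64) recv 14: drop
Round 2: pos2(id58) recv 64: fwd; pos5(id60) recv 91: fwd; pos6(id30) recv 81: fwd; pos7(id14) recv 60: fwd; pos0(id64) recv 30: drop
Round 3: pos3(id91) recv 64: drop; pos6(id30) recv 91: fwd; pos7(id14) recv 81: fwd; pos0(id64) recv 60: drop
Round 4: pos7(id14) recv 91: fwd; pos0(id64) recv 81: fwd
After round 4: 2 messages still in flight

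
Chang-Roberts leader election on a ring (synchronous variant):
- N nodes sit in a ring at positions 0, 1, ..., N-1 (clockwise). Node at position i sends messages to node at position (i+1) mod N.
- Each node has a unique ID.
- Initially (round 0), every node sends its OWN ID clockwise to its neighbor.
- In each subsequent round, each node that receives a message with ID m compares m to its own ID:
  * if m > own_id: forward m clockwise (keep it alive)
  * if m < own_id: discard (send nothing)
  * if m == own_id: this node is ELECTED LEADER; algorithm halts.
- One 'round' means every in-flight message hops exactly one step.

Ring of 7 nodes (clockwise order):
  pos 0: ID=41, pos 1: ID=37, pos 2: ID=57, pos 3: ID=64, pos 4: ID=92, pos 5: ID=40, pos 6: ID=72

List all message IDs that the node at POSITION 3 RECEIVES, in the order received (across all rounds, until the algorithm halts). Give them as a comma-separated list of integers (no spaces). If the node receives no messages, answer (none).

Round 1: pos1(id37) recv 41: fwd; pos2(id57) recv 37: drop; pos3(id64) recv 57: drop; pos4(id92) recv 64: drop; pos5(id40) recv 92: fwd; pos6(id72) recv 40: drop; pos0(id41) recv 72: fwd
Round 2: pos2(id57) recv 41: drop; pos6(id72) recv 92: fwd; pos1(id37) recv 72: fwd
Round 3: pos0(id41) recv 92: fwd; pos2(id57) recv 72: fwd
Round 4: pos1(id37) recv 92: fwd; pos3(id64) recv 72: fwd
Round 5: pos2(id57) recv 92: fwd; pos4(id92) recv 72: drop
Round 6: pos3(id64) recv 92: fwd
Round 7: pos4(id92) recv 92: ELECTED

Answer: 57,72,92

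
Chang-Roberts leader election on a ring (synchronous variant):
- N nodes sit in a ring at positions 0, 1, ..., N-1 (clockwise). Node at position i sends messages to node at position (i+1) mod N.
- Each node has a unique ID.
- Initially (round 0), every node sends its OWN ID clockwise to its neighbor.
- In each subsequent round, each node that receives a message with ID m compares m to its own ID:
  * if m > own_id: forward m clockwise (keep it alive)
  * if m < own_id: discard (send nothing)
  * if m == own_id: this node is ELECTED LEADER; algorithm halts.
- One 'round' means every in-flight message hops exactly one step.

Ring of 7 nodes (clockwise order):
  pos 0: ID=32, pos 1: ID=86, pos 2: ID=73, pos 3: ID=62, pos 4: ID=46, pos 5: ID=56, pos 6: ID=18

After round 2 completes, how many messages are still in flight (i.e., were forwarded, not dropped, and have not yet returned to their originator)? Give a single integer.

Answer: 4

Derivation:
Round 1: pos1(id86) recv 32: drop; pos2(id73) recv 86: fwd; pos3(id62) recv 73: fwd; pos4(id46) recv 62: fwd; pos5(id56) recv 46: drop; pos6(id18) recv 56: fwd; pos0(id32) recv 18: drop
Round 2: pos3(id62) recv 86: fwd; pos4(id46) recv 73: fwd; pos5(id56) recv 62: fwd; pos0(id32) recv 56: fwd
After round 2: 4 messages still in flight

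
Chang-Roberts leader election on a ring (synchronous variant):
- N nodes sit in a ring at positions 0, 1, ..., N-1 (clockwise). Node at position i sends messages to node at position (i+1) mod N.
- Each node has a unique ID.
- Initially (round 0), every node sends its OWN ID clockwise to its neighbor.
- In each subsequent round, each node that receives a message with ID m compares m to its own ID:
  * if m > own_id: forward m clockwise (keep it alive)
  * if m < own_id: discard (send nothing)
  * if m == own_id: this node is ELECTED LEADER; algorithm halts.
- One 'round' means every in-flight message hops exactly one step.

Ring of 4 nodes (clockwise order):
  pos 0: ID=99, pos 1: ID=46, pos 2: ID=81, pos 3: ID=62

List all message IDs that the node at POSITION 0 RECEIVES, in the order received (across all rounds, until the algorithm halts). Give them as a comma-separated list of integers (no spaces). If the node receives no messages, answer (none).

Answer: 62,81,99

Derivation:
Round 1: pos1(id46) recv 99: fwd; pos2(id81) recv 46: drop; pos3(id62) recv 81: fwd; pos0(id99) recv 62: drop
Round 2: pos2(id81) recv 99: fwd; pos0(id99) recv 81: drop
Round 3: pos3(id62) recv 99: fwd
Round 4: pos0(id99) recv 99: ELECTED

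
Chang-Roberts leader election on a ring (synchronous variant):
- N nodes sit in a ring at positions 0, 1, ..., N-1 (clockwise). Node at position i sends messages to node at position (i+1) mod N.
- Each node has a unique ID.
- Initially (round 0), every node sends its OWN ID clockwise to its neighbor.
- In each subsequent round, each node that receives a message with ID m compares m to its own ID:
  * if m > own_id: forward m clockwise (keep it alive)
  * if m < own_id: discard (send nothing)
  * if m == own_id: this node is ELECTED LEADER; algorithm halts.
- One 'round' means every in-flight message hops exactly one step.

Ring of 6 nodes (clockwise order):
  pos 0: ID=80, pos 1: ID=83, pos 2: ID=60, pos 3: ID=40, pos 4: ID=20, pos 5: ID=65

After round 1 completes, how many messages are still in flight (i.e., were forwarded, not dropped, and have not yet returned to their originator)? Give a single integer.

Answer: 3

Derivation:
Round 1: pos1(id83) recv 80: drop; pos2(id60) recv 83: fwd; pos3(id40) recv 60: fwd; pos4(id20) recv 40: fwd; pos5(id65) recv 20: drop; pos0(id80) recv 65: drop
After round 1: 3 messages still in flight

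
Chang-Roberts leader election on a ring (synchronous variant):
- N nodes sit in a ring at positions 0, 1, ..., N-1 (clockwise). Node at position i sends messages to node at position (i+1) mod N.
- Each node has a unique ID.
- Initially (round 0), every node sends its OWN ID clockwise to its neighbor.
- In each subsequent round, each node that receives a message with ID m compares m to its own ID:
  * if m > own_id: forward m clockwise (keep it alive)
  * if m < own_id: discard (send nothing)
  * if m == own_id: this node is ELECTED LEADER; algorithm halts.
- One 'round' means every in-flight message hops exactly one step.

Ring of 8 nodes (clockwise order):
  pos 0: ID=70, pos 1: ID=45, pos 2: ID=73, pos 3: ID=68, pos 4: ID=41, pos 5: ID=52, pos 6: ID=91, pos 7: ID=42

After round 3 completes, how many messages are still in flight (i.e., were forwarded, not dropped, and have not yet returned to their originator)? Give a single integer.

Round 1: pos1(id45) recv 70: fwd; pos2(id73) recv 45: drop; pos3(id68) recv 73: fwd; pos4(id41) recv 68: fwd; pos5(id52) recv 41: drop; pos6(id91) recv 52: drop; pos7(id42) recv 91: fwd; pos0(id70) recv 42: drop
Round 2: pos2(id73) recv 70: drop; pos4(id41) recv 73: fwd; pos5(id52) recv 68: fwd; pos0(id70) recv 91: fwd
Round 3: pos5(id52) recv 73: fwd; pos6(id91) recv 68: drop; pos1(id45) recv 91: fwd
After round 3: 2 messages still in flight

Answer: 2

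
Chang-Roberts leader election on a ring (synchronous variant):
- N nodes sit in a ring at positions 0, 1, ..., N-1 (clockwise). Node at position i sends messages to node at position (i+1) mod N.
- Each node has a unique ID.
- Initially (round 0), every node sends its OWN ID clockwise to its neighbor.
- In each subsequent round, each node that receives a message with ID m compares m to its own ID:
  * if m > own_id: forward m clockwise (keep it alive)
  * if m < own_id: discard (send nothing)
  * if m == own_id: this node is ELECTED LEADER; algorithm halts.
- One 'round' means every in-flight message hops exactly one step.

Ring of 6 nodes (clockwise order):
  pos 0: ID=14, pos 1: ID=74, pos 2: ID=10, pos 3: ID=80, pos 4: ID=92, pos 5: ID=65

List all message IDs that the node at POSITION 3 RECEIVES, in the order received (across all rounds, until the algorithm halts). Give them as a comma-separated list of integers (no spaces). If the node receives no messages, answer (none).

Round 1: pos1(id74) recv 14: drop; pos2(id10) recv 74: fwd; pos3(id80) recv 10: drop; pos4(id92) recv 80: drop; pos5(id65) recv 92: fwd; pos0(id14) recv 65: fwd
Round 2: pos3(id80) recv 74: drop; pos0(id14) recv 92: fwd; pos1(id74) recv 65: drop
Round 3: pos1(id74) recv 92: fwd
Round 4: pos2(id10) recv 92: fwd
Round 5: pos3(id80) recv 92: fwd
Round 6: pos4(id92) recv 92: ELECTED

Answer: 10,74,92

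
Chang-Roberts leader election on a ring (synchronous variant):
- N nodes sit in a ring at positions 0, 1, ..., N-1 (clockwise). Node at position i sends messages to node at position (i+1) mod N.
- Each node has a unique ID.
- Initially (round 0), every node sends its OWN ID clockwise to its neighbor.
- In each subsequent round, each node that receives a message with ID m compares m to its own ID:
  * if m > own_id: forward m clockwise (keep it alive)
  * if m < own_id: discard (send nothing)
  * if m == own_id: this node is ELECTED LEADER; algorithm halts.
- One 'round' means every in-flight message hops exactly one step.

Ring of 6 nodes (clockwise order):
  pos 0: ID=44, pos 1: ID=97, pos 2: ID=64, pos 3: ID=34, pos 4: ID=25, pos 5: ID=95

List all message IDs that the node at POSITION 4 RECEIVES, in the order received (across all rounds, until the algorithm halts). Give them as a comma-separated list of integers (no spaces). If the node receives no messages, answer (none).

Answer: 34,64,97

Derivation:
Round 1: pos1(id97) recv 44: drop; pos2(id64) recv 97: fwd; pos3(id34) recv 64: fwd; pos4(id25) recv 34: fwd; pos5(id95) recv 25: drop; pos0(id44) recv 95: fwd
Round 2: pos3(id34) recv 97: fwd; pos4(id25) recv 64: fwd; pos5(id95) recv 34: drop; pos1(id97) recv 95: drop
Round 3: pos4(id25) recv 97: fwd; pos5(id95) recv 64: drop
Round 4: pos5(id95) recv 97: fwd
Round 5: pos0(id44) recv 97: fwd
Round 6: pos1(id97) recv 97: ELECTED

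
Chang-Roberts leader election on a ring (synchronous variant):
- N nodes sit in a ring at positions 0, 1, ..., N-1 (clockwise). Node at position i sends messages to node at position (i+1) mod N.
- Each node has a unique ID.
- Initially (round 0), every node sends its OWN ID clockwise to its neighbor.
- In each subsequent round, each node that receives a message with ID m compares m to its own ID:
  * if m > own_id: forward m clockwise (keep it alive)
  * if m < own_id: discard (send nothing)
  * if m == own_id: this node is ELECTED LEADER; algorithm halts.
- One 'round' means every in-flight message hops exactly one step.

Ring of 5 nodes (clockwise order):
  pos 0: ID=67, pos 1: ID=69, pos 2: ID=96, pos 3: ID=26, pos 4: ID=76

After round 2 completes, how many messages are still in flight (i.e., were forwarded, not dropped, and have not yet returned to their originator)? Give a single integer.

Round 1: pos1(id69) recv 67: drop; pos2(id96) recv 69: drop; pos3(id26) recv 96: fwd; pos4(id76) recv 26: drop; pos0(id67) recv 76: fwd
Round 2: pos4(id76) recv 96: fwd; pos1(id69) recv 76: fwd
After round 2: 2 messages still in flight

Answer: 2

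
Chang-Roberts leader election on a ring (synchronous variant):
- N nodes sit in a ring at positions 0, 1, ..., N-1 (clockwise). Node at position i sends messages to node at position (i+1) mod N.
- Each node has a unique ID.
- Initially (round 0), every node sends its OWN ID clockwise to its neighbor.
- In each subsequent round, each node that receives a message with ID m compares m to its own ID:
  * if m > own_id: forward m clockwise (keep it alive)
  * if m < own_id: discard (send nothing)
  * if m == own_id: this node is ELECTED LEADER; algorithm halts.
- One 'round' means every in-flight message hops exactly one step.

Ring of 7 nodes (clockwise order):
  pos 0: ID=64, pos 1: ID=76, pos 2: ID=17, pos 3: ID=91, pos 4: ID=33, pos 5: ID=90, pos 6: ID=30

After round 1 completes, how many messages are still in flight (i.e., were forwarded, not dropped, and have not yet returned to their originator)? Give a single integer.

Answer: 3

Derivation:
Round 1: pos1(id76) recv 64: drop; pos2(id17) recv 76: fwd; pos3(id91) recv 17: drop; pos4(id33) recv 91: fwd; pos5(id90) recv 33: drop; pos6(id30) recv 90: fwd; pos0(id64) recv 30: drop
After round 1: 3 messages still in flight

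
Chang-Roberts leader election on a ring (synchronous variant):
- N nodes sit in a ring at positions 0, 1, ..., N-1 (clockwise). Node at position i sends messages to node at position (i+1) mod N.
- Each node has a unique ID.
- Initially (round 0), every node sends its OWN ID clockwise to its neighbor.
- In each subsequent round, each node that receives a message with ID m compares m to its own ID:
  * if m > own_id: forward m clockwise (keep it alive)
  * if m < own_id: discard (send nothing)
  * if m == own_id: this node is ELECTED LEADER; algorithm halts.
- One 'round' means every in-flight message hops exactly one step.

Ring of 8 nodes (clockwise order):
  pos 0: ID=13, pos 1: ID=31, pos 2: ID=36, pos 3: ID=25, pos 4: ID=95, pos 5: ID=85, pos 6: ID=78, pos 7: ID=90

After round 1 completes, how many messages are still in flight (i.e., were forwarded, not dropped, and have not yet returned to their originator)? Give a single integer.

Answer: 4

Derivation:
Round 1: pos1(id31) recv 13: drop; pos2(id36) recv 31: drop; pos3(id25) recv 36: fwd; pos4(id95) recv 25: drop; pos5(id85) recv 95: fwd; pos6(id78) recv 85: fwd; pos7(id90) recv 78: drop; pos0(id13) recv 90: fwd
After round 1: 4 messages still in flight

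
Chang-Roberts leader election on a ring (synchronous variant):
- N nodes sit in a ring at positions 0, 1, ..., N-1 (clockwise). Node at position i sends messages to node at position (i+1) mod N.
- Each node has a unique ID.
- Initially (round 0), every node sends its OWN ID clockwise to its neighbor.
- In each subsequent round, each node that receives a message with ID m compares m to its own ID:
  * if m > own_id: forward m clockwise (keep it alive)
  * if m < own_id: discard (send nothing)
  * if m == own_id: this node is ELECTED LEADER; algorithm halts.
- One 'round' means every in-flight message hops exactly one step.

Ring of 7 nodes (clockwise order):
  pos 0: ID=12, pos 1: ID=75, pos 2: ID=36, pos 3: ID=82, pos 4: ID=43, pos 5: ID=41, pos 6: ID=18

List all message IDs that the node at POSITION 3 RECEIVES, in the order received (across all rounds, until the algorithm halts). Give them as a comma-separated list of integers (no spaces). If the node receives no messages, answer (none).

Round 1: pos1(id75) recv 12: drop; pos2(id36) recv 75: fwd; pos3(id82) recv 36: drop; pos4(id43) recv 82: fwd; pos5(id41) recv 43: fwd; pos6(id18) recv 41: fwd; pos0(id12) recv 18: fwd
Round 2: pos3(id82) recv 75: drop; pos5(id41) recv 82: fwd; pos6(id18) recv 43: fwd; pos0(id12) recv 41: fwd; pos1(id75) recv 18: drop
Round 3: pos6(id18) recv 82: fwd; pos0(id12) recv 43: fwd; pos1(id75) recv 41: drop
Round 4: pos0(id12) recv 82: fwd; pos1(id75) recv 43: drop
Round 5: pos1(id75) recv 82: fwd
Round 6: pos2(id36) recv 82: fwd
Round 7: pos3(id82) recv 82: ELECTED

Answer: 36,75,82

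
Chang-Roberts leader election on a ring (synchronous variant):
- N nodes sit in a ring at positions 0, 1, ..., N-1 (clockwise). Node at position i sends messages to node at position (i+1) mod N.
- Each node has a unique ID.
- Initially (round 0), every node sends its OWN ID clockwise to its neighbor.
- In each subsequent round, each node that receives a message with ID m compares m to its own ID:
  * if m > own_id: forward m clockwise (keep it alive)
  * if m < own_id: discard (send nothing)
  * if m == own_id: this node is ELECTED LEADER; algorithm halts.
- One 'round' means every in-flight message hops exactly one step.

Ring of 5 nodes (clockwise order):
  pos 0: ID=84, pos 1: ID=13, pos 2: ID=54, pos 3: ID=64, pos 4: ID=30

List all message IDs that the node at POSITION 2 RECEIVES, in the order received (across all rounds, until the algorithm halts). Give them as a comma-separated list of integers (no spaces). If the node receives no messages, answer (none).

Round 1: pos1(id13) recv 84: fwd; pos2(id54) recv 13: drop; pos3(id64) recv 54: drop; pos4(id30) recv 64: fwd; pos0(id84) recv 30: drop
Round 2: pos2(id54) recv 84: fwd; pos0(id84) recv 64: drop
Round 3: pos3(id64) recv 84: fwd
Round 4: pos4(id30) recv 84: fwd
Round 5: pos0(id84) recv 84: ELECTED

Answer: 13,84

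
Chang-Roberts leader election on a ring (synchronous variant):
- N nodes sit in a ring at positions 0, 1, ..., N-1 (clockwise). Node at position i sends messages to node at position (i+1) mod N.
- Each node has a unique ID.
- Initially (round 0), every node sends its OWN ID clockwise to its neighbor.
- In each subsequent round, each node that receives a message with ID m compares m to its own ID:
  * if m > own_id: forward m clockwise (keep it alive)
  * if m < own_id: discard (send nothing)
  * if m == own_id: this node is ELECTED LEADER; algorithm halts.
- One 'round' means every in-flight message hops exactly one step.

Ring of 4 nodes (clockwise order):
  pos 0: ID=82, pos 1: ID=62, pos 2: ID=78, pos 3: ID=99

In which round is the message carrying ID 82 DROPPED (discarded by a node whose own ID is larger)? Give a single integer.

Round 1: pos1(id62) recv 82: fwd; pos2(id78) recv 62: drop; pos3(id99) recv 78: drop; pos0(id82) recv 99: fwd
Round 2: pos2(id78) recv 82: fwd; pos1(id62) recv 99: fwd
Round 3: pos3(id99) recv 82: drop; pos2(id78) recv 99: fwd
Round 4: pos3(id99) recv 99: ELECTED
Message ID 82 originates at pos 0; dropped at pos 3 in round 3

Answer: 3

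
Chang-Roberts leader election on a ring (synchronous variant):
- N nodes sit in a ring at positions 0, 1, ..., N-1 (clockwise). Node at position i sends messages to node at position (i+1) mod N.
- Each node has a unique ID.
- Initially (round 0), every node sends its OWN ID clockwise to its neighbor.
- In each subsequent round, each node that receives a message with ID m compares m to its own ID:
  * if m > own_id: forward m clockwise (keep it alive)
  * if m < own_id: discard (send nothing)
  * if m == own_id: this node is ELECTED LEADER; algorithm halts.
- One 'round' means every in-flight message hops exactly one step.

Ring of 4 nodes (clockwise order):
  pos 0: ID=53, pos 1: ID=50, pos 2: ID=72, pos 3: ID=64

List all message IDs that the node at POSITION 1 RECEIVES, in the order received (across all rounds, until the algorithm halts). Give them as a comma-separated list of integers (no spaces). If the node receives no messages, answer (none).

Round 1: pos1(id50) recv 53: fwd; pos2(id72) recv 50: drop; pos3(id64) recv 72: fwd; pos0(id53) recv 64: fwd
Round 2: pos2(id72) recv 53: drop; pos0(id53) recv 72: fwd; pos1(id50) recv 64: fwd
Round 3: pos1(id50) recv 72: fwd; pos2(id72) recv 64: drop
Round 4: pos2(id72) recv 72: ELECTED

Answer: 53,64,72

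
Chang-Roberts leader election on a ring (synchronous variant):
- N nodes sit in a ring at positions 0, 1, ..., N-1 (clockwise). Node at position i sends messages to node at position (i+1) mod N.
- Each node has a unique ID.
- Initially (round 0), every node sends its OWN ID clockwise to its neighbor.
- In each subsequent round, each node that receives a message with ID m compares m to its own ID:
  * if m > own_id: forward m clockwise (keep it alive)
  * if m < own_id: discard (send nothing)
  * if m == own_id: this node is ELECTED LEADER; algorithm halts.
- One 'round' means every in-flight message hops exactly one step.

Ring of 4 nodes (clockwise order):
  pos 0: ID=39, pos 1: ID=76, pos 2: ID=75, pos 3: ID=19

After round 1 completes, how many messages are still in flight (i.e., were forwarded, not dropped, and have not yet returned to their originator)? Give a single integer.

Round 1: pos1(id76) recv 39: drop; pos2(id75) recv 76: fwd; pos3(id19) recv 75: fwd; pos0(id39) recv 19: drop
After round 1: 2 messages still in flight

Answer: 2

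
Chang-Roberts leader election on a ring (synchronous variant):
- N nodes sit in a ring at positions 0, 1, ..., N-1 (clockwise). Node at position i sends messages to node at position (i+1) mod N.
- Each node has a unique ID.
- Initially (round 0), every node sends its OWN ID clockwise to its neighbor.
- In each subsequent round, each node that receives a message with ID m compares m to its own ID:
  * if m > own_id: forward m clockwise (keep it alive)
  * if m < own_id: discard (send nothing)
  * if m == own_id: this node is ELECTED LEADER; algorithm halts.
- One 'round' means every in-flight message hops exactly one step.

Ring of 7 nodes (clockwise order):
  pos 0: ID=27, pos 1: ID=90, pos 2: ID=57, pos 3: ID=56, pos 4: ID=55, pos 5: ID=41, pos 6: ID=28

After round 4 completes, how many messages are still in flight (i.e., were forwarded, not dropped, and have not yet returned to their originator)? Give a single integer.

Answer: 3

Derivation:
Round 1: pos1(id90) recv 27: drop; pos2(id57) recv 90: fwd; pos3(id56) recv 57: fwd; pos4(id55) recv 56: fwd; pos5(id41) recv 55: fwd; pos6(id28) recv 41: fwd; pos0(id27) recv 28: fwd
Round 2: pos3(id56) recv 90: fwd; pos4(id55) recv 57: fwd; pos5(id41) recv 56: fwd; pos6(id28) recv 55: fwd; pos0(id27) recv 41: fwd; pos1(id90) recv 28: drop
Round 3: pos4(id55) recv 90: fwd; pos5(id41) recv 57: fwd; pos6(id28) recv 56: fwd; pos0(id27) recv 55: fwd; pos1(id90) recv 41: drop
Round 4: pos5(id41) recv 90: fwd; pos6(id28) recv 57: fwd; pos0(id27) recv 56: fwd; pos1(id90) recv 55: drop
After round 4: 3 messages still in flight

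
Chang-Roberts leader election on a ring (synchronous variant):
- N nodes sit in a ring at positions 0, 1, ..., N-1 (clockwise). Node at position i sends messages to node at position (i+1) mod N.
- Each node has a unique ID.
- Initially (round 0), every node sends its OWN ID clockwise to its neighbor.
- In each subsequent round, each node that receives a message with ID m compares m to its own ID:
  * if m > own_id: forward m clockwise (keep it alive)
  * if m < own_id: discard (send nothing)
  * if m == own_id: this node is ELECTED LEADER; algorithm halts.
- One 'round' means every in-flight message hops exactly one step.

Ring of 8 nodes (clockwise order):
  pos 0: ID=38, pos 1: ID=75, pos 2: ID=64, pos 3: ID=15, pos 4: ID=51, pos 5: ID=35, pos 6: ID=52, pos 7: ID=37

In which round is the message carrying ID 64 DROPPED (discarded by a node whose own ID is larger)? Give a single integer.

Round 1: pos1(id75) recv 38: drop; pos2(id64) recv 75: fwd; pos3(id15) recv 64: fwd; pos4(id51) recv 15: drop; pos5(id35) recv 51: fwd; pos6(id52) recv 35: drop; pos7(id37) recv 52: fwd; pos0(id38) recv 37: drop
Round 2: pos3(id15) recv 75: fwd; pos4(id51) recv 64: fwd; pos6(id52) recv 51: drop; pos0(id38) recv 52: fwd
Round 3: pos4(id51) recv 75: fwd; pos5(id35) recv 64: fwd; pos1(id75) recv 52: drop
Round 4: pos5(id35) recv 75: fwd; pos6(id52) recv 64: fwd
Round 5: pos6(id52) recv 75: fwd; pos7(id37) recv 64: fwd
Round 6: pos7(id37) recv 75: fwd; pos0(id38) recv 64: fwd
Round 7: pos0(id38) recv 75: fwd; pos1(id75) recv 64: drop
Round 8: pos1(id75) recv 75: ELECTED
Message ID 64 originates at pos 2; dropped at pos 1 in round 7

Answer: 7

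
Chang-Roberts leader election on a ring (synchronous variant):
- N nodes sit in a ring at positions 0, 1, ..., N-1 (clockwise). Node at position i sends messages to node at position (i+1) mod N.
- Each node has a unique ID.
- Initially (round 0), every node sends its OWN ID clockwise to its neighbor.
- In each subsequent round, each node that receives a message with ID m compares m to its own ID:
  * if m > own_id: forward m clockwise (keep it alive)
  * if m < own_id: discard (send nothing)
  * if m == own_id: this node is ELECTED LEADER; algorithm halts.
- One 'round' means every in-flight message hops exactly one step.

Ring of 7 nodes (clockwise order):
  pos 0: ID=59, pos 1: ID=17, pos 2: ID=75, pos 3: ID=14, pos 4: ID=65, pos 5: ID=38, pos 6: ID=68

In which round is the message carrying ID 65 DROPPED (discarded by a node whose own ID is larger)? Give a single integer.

Answer: 2

Derivation:
Round 1: pos1(id17) recv 59: fwd; pos2(id75) recv 17: drop; pos3(id14) recv 75: fwd; pos4(id65) recv 14: drop; pos5(id38) recv 65: fwd; pos6(id68) recv 38: drop; pos0(id59) recv 68: fwd
Round 2: pos2(id75) recv 59: drop; pos4(id65) recv 75: fwd; pos6(id68) recv 65: drop; pos1(id17) recv 68: fwd
Round 3: pos5(id38) recv 75: fwd; pos2(id75) recv 68: drop
Round 4: pos6(id68) recv 75: fwd
Round 5: pos0(id59) recv 75: fwd
Round 6: pos1(id17) recv 75: fwd
Round 7: pos2(id75) recv 75: ELECTED
Message ID 65 originates at pos 4; dropped at pos 6 in round 2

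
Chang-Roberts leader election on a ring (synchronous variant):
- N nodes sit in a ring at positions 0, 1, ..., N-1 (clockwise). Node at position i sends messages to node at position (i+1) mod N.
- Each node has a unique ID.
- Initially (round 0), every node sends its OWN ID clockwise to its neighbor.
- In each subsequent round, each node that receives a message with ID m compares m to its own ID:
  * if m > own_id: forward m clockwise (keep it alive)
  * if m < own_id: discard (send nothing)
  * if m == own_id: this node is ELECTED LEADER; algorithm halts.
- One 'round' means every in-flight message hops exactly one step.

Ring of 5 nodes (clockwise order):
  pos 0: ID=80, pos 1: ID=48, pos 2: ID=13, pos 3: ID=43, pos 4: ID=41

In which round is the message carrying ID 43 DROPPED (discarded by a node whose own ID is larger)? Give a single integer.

Answer: 2

Derivation:
Round 1: pos1(id48) recv 80: fwd; pos2(id13) recv 48: fwd; pos3(id43) recv 13: drop; pos4(id41) recv 43: fwd; pos0(id80) recv 41: drop
Round 2: pos2(id13) recv 80: fwd; pos3(id43) recv 48: fwd; pos0(id80) recv 43: drop
Round 3: pos3(id43) recv 80: fwd; pos4(id41) recv 48: fwd
Round 4: pos4(id41) recv 80: fwd; pos0(id80) recv 48: drop
Round 5: pos0(id80) recv 80: ELECTED
Message ID 43 originates at pos 3; dropped at pos 0 in round 2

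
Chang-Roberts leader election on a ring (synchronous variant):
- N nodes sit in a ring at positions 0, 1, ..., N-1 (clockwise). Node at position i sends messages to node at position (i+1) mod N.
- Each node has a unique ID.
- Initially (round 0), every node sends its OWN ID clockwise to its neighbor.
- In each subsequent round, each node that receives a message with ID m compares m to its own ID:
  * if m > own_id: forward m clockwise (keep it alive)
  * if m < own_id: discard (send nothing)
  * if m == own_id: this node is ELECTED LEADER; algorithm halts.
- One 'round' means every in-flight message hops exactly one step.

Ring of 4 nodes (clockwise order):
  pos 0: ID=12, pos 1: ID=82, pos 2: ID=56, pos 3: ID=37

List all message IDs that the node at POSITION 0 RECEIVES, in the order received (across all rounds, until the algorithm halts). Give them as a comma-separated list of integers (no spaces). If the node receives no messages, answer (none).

Answer: 37,56,82

Derivation:
Round 1: pos1(id82) recv 12: drop; pos2(id56) recv 82: fwd; pos3(id37) recv 56: fwd; pos0(id12) recv 37: fwd
Round 2: pos3(id37) recv 82: fwd; pos0(id12) recv 56: fwd; pos1(id82) recv 37: drop
Round 3: pos0(id12) recv 82: fwd; pos1(id82) recv 56: drop
Round 4: pos1(id82) recv 82: ELECTED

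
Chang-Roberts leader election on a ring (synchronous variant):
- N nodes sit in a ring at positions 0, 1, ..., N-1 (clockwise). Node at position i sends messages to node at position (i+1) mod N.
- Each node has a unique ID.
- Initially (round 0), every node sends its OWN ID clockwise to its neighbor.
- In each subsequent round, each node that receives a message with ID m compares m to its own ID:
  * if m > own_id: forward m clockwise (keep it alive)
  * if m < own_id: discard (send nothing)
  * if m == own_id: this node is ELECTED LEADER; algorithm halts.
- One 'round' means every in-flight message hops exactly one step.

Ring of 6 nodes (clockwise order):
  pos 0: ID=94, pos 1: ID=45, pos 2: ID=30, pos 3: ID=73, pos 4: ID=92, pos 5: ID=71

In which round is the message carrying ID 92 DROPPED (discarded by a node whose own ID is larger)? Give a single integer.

Round 1: pos1(id45) recv 94: fwd; pos2(id30) recv 45: fwd; pos3(id73) recv 30: drop; pos4(id92) recv 73: drop; pos5(id71) recv 92: fwd; pos0(id94) recv 71: drop
Round 2: pos2(id30) recv 94: fwd; pos3(id73) recv 45: drop; pos0(id94) recv 92: drop
Round 3: pos3(id73) recv 94: fwd
Round 4: pos4(id92) recv 94: fwd
Round 5: pos5(id71) recv 94: fwd
Round 6: pos0(id94) recv 94: ELECTED
Message ID 92 originates at pos 4; dropped at pos 0 in round 2

Answer: 2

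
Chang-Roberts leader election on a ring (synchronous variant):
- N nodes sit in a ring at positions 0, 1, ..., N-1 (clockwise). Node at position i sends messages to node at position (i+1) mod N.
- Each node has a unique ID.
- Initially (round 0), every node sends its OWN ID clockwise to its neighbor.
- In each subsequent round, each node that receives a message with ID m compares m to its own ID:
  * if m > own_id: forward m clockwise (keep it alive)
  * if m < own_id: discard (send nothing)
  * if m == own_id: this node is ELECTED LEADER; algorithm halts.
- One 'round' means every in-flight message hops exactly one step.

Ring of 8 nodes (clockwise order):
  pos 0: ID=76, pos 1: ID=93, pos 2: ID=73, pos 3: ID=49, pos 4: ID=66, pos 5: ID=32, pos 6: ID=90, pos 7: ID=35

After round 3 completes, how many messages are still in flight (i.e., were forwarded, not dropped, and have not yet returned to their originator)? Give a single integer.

Answer: 2

Derivation:
Round 1: pos1(id93) recv 76: drop; pos2(id73) recv 93: fwd; pos3(id49) recv 73: fwd; pos4(id66) recv 49: drop; pos5(id32) recv 66: fwd; pos6(id90) recv 32: drop; pos7(id35) recv 90: fwd; pos0(id76) recv 35: drop
Round 2: pos3(id49) recv 93: fwd; pos4(id66) recv 73: fwd; pos6(id90) recv 66: drop; pos0(id76) recv 90: fwd
Round 3: pos4(id66) recv 93: fwd; pos5(id32) recv 73: fwd; pos1(id93) recv 90: drop
After round 3: 2 messages still in flight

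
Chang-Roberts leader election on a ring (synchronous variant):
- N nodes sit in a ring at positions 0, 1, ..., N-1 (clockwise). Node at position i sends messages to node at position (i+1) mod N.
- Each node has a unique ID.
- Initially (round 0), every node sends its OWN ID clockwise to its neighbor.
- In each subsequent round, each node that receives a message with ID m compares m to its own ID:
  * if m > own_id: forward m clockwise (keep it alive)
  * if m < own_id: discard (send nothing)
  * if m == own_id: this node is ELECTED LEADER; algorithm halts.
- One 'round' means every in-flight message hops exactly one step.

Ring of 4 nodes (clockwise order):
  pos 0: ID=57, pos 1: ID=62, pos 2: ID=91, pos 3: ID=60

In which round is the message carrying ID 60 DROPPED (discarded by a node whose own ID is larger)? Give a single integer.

Round 1: pos1(id62) recv 57: drop; pos2(id91) recv 62: drop; pos3(id60) recv 91: fwd; pos0(id57) recv 60: fwd
Round 2: pos0(id57) recv 91: fwd; pos1(id62) recv 60: drop
Round 3: pos1(id62) recv 91: fwd
Round 4: pos2(id91) recv 91: ELECTED
Message ID 60 originates at pos 3; dropped at pos 1 in round 2

Answer: 2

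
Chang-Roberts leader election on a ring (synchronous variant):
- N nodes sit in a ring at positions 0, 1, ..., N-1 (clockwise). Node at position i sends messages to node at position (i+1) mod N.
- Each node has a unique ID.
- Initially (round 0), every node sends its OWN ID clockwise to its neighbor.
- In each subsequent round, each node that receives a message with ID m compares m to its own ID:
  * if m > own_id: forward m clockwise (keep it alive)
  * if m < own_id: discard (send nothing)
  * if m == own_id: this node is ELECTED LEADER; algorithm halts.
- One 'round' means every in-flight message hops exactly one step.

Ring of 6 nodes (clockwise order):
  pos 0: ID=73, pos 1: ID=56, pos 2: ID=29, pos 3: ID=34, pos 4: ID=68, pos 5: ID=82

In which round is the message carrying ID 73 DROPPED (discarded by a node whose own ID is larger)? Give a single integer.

Answer: 5

Derivation:
Round 1: pos1(id56) recv 73: fwd; pos2(id29) recv 56: fwd; pos3(id34) recv 29: drop; pos4(id68) recv 34: drop; pos5(id82) recv 68: drop; pos0(id73) recv 82: fwd
Round 2: pos2(id29) recv 73: fwd; pos3(id34) recv 56: fwd; pos1(id56) recv 82: fwd
Round 3: pos3(id34) recv 73: fwd; pos4(id68) recv 56: drop; pos2(id29) recv 82: fwd
Round 4: pos4(id68) recv 73: fwd; pos3(id34) recv 82: fwd
Round 5: pos5(id82) recv 73: drop; pos4(id68) recv 82: fwd
Round 6: pos5(id82) recv 82: ELECTED
Message ID 73 originates at pos 0; dropped at pos 5 in round 5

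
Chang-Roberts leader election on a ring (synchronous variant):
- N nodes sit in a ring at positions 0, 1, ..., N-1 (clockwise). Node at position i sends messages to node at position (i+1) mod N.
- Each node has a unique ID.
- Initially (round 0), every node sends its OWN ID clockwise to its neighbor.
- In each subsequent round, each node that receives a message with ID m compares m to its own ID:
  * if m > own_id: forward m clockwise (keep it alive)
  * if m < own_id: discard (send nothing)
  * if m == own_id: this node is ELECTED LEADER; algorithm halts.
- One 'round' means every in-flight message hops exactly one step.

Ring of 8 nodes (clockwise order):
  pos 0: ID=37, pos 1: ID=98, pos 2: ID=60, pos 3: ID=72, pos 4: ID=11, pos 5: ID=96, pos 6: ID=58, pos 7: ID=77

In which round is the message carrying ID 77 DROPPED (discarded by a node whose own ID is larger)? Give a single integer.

Round 1: pos1(id98) recv 37: drop; pos2(id60) recv 98: fwd; pos3(id72) recv 60: drop; pos4(id11) recv 72: fwd; pos5(id96) recv 11: drop; pos6(id58) recv 96: fwd; pos7(id77) recv 58: drop; pos0(id37) recv 77: fwd
Round 2: pos3(id72) recv 98: fwd; pos5(id96) recv 72: drop; pos7(id77) recv 96: fwd; pos1(id98) recv 77: drop
Round 3: pos4(id11) recv 98: fwd; pos0(id37) recv 96: fwd
Round 4: pos5(id96) recv 98: fwd; pos1(id98) recv 96: drop
Round 5: pos6(id58) recv 98: fwd
Round 6: pos7(id77) recv 98: fwd
Round 7: pos0(id37) recv 98: fwd
Round 8: pos1(id98) recv 98: ELECTED
Message ID 77 originates at pos 7; dropped at pos 1 in round 2

Answer: 2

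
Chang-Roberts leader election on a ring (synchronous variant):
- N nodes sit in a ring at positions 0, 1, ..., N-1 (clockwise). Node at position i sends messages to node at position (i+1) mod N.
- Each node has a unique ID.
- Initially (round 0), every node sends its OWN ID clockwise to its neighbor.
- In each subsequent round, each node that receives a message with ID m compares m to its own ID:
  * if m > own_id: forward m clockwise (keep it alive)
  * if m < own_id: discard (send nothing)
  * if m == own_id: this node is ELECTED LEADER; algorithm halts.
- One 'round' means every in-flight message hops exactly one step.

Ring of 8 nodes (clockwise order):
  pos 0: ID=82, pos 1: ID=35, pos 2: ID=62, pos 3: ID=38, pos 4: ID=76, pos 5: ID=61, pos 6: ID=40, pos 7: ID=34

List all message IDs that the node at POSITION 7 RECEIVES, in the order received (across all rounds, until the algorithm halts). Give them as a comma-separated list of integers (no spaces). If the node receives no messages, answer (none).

Round 1: pos1(id35) recv 82: fwd; pos2(id62) recv 35: drop; pos3(id38) recv 62: fwd; pos4(id76) recv 38: drop; pos5(id61) recv 76: fwd; pos6(id40) recv 61: fwd; pos7(id34) recv 40: fwd; pos0(id82) recv 34: drop
Round 2: pos2(id62) recv 82: fwd; pos4(id76) recv 62: drop; pos6(id40) recv 76: fwd; pos7(id34) recv 61: fwd; pos0(id82) recv 40: drop
Round 3: pos3(id38) recv 82: fwd; pos7(id34) recv 76: fwd; pos0(id82) recv 61: drop
Round 4: pos4(id76) recv 82: fwd; pos0(id82) recv 76: drop
Round 5: pos5(id61) recv 82: fwd
Round 6: pos6(id40) recv 82: fwd
Round 7: pos7(id34) recv 82: fwd
Round 8: pos0(id82) recv 82: ELECTED

Answer: 40,61,76,82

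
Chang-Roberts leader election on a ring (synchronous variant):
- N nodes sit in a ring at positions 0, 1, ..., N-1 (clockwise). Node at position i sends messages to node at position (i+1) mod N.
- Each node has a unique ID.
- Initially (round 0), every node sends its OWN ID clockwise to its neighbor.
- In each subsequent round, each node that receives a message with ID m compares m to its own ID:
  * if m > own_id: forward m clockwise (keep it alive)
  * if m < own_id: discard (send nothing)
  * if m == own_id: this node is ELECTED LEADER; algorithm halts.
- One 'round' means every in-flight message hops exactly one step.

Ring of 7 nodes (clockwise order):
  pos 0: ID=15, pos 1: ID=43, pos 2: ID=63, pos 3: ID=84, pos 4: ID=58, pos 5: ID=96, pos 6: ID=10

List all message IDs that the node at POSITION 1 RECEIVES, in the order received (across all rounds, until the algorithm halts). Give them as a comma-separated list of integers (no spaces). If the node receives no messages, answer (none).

Answer: 15,96

Derivation:
Round 1: pos1(id43) recv 15: drop; pos2(id63) recv 43: drop; pos3(id84) recv 63: drop; pos4(id58) recv 84: fwd; pos5(id96) recv 58: drop; pos6(id10) recv 96: fwd; pos0(id15) recv 10: drop
Round 2: pos5(id96) recv 84: drop; pos0(id15) recv 96: fwd
Round 3: pos1(id43) recv 96: fwd
Round 4: pos2(id63) recv 96: fwd
Round 5: pos3(id84) recv 96: fwd
Round 6: pos4(id58) recv 96: fwd
Round 7: pos5(id96) recv 96: ELECTED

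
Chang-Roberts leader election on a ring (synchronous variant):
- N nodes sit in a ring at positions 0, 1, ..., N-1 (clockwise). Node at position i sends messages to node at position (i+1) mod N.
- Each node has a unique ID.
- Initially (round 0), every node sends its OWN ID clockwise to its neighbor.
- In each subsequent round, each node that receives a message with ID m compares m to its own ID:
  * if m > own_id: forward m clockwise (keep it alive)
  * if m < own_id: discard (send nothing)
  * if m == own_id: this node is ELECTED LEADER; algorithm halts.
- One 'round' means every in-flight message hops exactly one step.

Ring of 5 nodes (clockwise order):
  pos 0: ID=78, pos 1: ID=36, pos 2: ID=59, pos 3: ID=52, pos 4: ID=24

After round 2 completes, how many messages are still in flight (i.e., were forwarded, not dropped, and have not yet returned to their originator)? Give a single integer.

Round 1: pos1(id36) recv 78: fwd; pos2(id59) recv 36: drop; pos3(id52) recv 59: fwd; pos4(id24) recv 52: fwd; pos0(id78) recv 24: drop
Round 2: pos2(id59) recv 78: fwd; pos4(id24) recv 59: fwd; pos0(id78) recv 52: drop
After round 2: 2 messages still in flight

Answer: 2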